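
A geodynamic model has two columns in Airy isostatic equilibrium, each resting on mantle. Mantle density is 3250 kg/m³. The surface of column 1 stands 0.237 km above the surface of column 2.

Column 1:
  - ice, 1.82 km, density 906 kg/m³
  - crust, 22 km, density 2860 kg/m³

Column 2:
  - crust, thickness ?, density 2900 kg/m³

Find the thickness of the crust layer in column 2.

34.5 km

Take the compensation level at the base of the deeper column (depth z_c below the surface of column 1) and equate Σ ρ_i t_i down to z_c; mantle fills any gap and the z_c terms cancel.
Column 1: 1.82×906 + 22×2860 + (z_c − 23.82)×3250
Column 2: 0.237×0 + x×2900 + (z_c − 0.237 − 0 − x)×3250
The z_c×3250 term appears on both sides and cancels. Collect the known terms of each column as K = Σ(ρt)_known − 3250 × (depth of known layers): K_1 = 64568.92 − 3250×23.82 = −12846.08; K_2 = 0 − 3250×(0.237 + 0) = −770.25.
Balance: K_1 = K_2 − x×(3250 − 2900), so x = (K_2 − K_1)/(3250 − 2900) = 12075.8/350 = 34.5 km.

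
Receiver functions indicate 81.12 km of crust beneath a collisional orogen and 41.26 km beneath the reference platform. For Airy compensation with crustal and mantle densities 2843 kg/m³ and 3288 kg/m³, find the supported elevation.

5.39 km

Excess crust Δ = 81.12 km − 41.26 km = 39.86 km, split between elevation h and root r with h + r = Δ.
Airy balance ρ_c h = (ρ_m − ρ_c) r gives r = h ρ_c/(ρ_m − ρ_c), so h (1 + ρ_c/(ρ_m − ρ_c)) = Δ, i.e. h = Δ (ρ_m − ρ_c)/ρ_m.
h = 39.86 km × 445/3288 = 5.39 km.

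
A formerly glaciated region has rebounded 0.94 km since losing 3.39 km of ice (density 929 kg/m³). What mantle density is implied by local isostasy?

3350 kg/m³

ρ_m = ρ_ice t / u = 929 × 3.39 km/0.94 km = 3350 kg/m³.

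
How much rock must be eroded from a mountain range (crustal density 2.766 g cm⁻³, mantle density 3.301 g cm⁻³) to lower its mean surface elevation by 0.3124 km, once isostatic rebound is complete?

Net drop Δ = e − u = e − e ρ_c/ρ_m = e (ρ_m − ρ_c)/ρ_m.
e = Δ ρ_m/(ρ_m − ρ_c) = 0.3124 km × 3.301/0.535 = 1.93 km.

1.93 km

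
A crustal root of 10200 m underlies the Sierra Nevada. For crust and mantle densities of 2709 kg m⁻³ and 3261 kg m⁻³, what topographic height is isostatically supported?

2080 m

For local isostatic compensation: ρ_c h = (ρ_m − ρ_c) r.
h = r (ρ_m − ρ_c) / ρ_c = 10200 m × (3261 − 2709) / 2709 = 2080 m.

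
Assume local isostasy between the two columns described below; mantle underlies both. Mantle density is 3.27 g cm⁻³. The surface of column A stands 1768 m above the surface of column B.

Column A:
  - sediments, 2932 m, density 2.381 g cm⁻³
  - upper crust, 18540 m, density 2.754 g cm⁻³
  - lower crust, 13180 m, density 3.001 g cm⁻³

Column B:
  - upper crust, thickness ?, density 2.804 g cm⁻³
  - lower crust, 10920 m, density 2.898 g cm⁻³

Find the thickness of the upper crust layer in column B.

12600 m

Take the compensation level at the base of the deeper column (depth z_c below the surface of column A) and equate Σ ρ_i t_i down to z_c; mantle fills any gap and the z_c terms cancel.
Column A: 2932×2.381 + 18540×2.754 + 13180×3.001 + (z_c − 34652)×3.27
Column B: 1768×0 + x×2.804 + 10920×2.898 + (z_c − 1768 − 10920 − x)×3.27
The z_c×3.27 term appears on both sides and cancels. Collect the known terms of each column as K = Σ(ρt)_known − 3.27 × (depth of known layers): K_A = 97593.432 − 3.27×34652 = −15718.608; K_B = 31646.16 − 3.27×(1768 + 10920) = −9843.6.
Balance: K_A = K_B − x×(3.27 − 2.804), so x = (K_B − K_A)/(3.27 − 2.804) = 5875.01/0.466 = 12600 m.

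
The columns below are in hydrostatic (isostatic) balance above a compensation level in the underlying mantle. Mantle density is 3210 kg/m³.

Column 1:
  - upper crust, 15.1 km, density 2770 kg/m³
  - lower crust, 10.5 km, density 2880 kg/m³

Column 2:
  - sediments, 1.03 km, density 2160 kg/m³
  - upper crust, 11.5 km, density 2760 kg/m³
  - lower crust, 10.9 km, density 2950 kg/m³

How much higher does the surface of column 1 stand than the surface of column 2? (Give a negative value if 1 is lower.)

0.317 km

For any compensation level in the mantle, the mantle terms cancel and isostasy reduces to e = (Σt_1 − Σt_2) − (Σ(ρt)_1 − Σ(ρt)_2) / ρ_m.
Σt_1 = 25.6 km; Σt_2 = 23.43 km; Σ(ρt)_1 = 72067; Σ(ρt)_2 = 66119.8 (in km·kg/m³).
e = (25.6 − 23.43) − (72067 − 66119.8) / 3210 = 0.317 km.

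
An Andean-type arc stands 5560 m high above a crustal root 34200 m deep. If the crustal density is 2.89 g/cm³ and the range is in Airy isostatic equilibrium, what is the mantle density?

Airy balance: ρ_c h = (ρ_m − ρ_c) r → ρ_m = ρ_c (1 + h/r).
ρ_m = 2.89 × (1 + 5560 m/34200 m) = 3.36 g/cm³.

3.36 g/cm³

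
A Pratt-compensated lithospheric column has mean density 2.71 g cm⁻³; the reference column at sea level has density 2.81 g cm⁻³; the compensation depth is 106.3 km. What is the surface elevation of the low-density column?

3.92 km

ρ_ref D = ρ (D + h) → h = D (ρ_ref − ρ)/ρ.
h = 106.3 km × (2.81 − 2.71)/2.71 = 3.92 km.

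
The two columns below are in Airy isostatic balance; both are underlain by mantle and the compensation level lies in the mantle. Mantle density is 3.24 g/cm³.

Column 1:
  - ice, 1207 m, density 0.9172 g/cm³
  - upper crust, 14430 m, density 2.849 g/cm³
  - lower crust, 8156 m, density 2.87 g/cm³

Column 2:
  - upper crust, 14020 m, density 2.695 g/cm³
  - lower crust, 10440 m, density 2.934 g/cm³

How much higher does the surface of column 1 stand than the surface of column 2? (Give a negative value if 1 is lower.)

For any compensation level in the mantle, the mantle terms cancel and isostasy reduces to e = (Σt_1 − Σt_2) − (Σ(ρt)_1 − Σ(ρt)_2) / ρ_m.
Σt_1 = 23793 m; Σt_2 = 24460 m; Σ(ρt)_1 = 65625.8504; Σ(ρt)_2 = 68414.86 (in m·g/cm³).
e = (23793 − 24460) − (65625.8504 − 68414.86) / 3.24 = 194 m.

194 m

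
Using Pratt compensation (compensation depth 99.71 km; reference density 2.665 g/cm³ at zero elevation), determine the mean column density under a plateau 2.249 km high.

2.61 g/cm³

Pratt balance: ρ_ref D = ρ (D + h).
ρ = ρ_ref D/(D + h) = 2.665 × 99.71 km/(99.71 km + 2.249 km) = 2.61 g/cm³.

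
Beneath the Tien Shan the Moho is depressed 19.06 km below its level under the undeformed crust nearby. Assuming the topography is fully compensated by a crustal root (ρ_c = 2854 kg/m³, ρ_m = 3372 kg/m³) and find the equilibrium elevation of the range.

3.46 km

In Airy isostatic equilibrium: ρ_c h = (ρ_m − ρ_c) r.
h = r (ρ_m − ρ_c) / ρ_c = 19.06 km × (3372 − 2854) / 2854 = 3.46 km.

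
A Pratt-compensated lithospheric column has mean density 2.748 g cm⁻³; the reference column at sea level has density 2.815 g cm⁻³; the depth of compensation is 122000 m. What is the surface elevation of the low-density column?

2970 m

ρ_ref D = ρ (D + h) → h = D (ρ_ref − ρ)/ρ.
h = 122000 m × (2.815 − 2.748)/2.748 = 2970 m.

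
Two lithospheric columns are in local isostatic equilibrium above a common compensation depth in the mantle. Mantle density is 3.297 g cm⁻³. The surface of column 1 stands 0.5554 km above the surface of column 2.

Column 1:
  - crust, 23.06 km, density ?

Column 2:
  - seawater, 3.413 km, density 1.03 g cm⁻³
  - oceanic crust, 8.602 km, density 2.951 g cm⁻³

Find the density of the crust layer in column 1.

Take the compensation level at the base of the deeper column (depth z_c below the surface of column 1) and equate Σ ρ_i t_i down to z_c; mantle fills any gap and the z_c terms cancel.
Column 1: 23.06×ρ + (z_c − 23.06)×3.297
Column 2: 0.5554×0 + 3.413×1.03 + 8.602×2.951 + (z_c − 0.5554 − 12.015)×3.297
The z_c×3.297 term appears on both sides and cancels. Collect the known terms of each column as K = Σ(ρt)_known − 3.297 × (depth of known layers): K_1 = 0 − 3.297×23.06 = −76.02882; K_2 = 28.899892 − 3.297×(0.5554 + 12.015) = −12.5447168.
Balance: K_1 + 23.06×ρ = K_2, so ρ = (K_2 − K_1)/23.06 = 63.4841/23.06 = 2.75 g cm⁻³.

2.75 g cm⁻³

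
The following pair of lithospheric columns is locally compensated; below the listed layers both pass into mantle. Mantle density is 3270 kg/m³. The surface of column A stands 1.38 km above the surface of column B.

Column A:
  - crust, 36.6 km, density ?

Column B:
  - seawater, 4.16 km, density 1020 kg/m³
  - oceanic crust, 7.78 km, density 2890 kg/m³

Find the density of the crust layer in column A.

2810 kg/m³

Take the compensation level at the base of the deeper column (depth z_c below the surface of column A) and equate Σ ρ_i t_i down to z_c; mantle fills any gap and the z_c terms cancel.
Column A: 36.6×ρ + (z_c − 36.6)×3270
Column B: 1.38×0 + 4.16×1020 + 7.78×2890 + (z_c − 1.38 − 11.94)×3270
The z_c×3270 term appears on both sides and cancels. Collect the known terms of each column as K = Σ(ρt)_known − 3270 × (depth of known layers): K_A = 0 − 3270×36.6 = −119682; K_B = 26727.4 − 3270×(1.38 + 11.94) = −16829.
Balance: K_A + 36.6×ρ = K_B, so ρ = (K_B − K_A)/36.6 = 102853/36.6 = 2810 kg/m³.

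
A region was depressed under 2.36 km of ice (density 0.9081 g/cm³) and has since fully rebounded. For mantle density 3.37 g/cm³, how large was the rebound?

Removing the load lets mantle flow back in; uplift u satisfies ρ_ice t = ρ_m u.
u = t ρ_ice/ρ_m = 2.36 km × 0.9081/3.37 = 0.636 km.

0.636 km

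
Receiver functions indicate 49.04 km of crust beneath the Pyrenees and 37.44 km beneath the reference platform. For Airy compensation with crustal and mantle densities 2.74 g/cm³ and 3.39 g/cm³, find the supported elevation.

2.22 km

Excess crust Δ = 49.04 km − 37.44 km = 11.6 km, split between elevation h and root r with h + r = Δ.
Airy balance ρ_c h = (ρ_m − ρ_c) r gives r = h ρ_c/(ρ_m − ρ_c), so h (1 + ρ_c/(ρ_m − ρ_c)) = Δ, i.e. h = Δ (ρ_m − ρ_c)/ρ_m.
h = 11.6 km × 0.65/3.39 = 2.22 km.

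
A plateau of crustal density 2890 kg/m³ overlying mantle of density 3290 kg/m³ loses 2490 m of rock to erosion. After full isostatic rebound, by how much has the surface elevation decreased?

Rebound u = e ρ_c/ρ_m = 2490 m × 2890/3290 = 2187 m.
Net surface drop = e − u = 2490 m − 2187 m = e (ρ_m − ρ_c)/ρ_m = 303 m.

303 m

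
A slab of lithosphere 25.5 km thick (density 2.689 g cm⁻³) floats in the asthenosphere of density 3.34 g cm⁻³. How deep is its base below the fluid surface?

20.5 km

Draft d = t ρ_obj/ρ_fluid = 25.5 km × 2.689/3.34 = 20.5 km.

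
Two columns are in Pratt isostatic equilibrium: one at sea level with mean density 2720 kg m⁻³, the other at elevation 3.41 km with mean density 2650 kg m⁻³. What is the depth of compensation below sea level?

ρ_ref D = ρ (D + h) → D (ρ_ref − ρ) = ρ h.
D = ρ h/(ρ_ref − ρ) = 2650 × 3.41 km/(2720 − 2650) = 129 km.

129 km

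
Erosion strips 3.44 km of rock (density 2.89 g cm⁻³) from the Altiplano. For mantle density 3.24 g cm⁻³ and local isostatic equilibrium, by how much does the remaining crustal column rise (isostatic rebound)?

3.07 km

Unloading: uplift u = e ρ_c/ρ_m = 3.44 km × 2.89/3.24 = 3.07 km.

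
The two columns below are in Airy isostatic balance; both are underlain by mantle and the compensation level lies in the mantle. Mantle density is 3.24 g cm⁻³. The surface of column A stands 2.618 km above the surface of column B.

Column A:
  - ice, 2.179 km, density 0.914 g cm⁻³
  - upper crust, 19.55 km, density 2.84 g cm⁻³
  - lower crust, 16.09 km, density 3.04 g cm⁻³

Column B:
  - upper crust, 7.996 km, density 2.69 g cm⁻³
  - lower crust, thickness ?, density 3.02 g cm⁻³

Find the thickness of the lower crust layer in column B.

Take the compensation level at the base of the deeper column (depth z_c below the surface of column A) and equate Σ ρ_i t_i down to z_c; mantle fills any gap and the z_c terms cancel.
Column A: 2.179×0.914 + 19.55×2.84 + 16.09×3.04 + (z_c − 37.819)×3.24
Column B: 2.618×0 + 7.996×2.69 + x×3.02 + (z_c − 2.618 − 7.996 − x)×3.24
The z_c×3.24 term appears on both sides and cancels. Collect the known terms of each column as K = Σ(ρt)_known − 3.24 × (depth of known layers): K_A = 106.427206 − 3.24×37.819 = −16.106354; K_B = 21.50924 − 3.24×(2.618 + 7.996) = −12.88012.
Balance: K_A = K_B − x×(3.24 − 3.02), so x = (K_B − K_A)/(3.24 − 3.02) = 3.22623/0.22 = 14.7 km.

14.7 km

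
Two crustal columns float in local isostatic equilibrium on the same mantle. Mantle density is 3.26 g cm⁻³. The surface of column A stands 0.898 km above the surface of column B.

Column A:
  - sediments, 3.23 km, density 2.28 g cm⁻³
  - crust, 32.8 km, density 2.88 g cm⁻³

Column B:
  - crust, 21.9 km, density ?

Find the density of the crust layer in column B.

2.68 g cm⁻³

Take the compensation level at the base of the deeper column (depth z_c below the surface of column A) and equate Σ ρ_i t_i down to z_c; mantle fills any gap and the z_c terms cancel.
Column A: 3.23×2.28 + 32.8×2.88 + (z_c − 36.03)×3.26
Column B: 0.898×0 + 21.9×ρ + (z_c − 0.898 − 21.9)×3.26
The z_c×3.26 term appears on both sides and cancels. Collect the known terms of each column as K = Σ(ρt)_known − 3.26 × (depth of known layers): K_A = 101.8284 − 3.26×36.03 = −15.6294; K_B = 0 − 3.26×(0.898 + 21.9) = −74.32148.
Balance: K_A = K_B + 21.9×ρ, so ρ = (K_A − K_B)/21.9 = 58.6921/21.9 = 2.68 g cm⁻³.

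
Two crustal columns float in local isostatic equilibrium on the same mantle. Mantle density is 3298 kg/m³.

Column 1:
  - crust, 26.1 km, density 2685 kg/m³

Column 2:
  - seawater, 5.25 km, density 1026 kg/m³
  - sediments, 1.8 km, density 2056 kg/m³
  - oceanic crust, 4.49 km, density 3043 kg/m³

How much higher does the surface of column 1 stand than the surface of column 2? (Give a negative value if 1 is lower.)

For any compensation level in the mantle, the mantle terms cancel and isostasy reduces to e = (Σt_1 − Σt_2) − (Σ(ρt)_1 − Σ(ρt)_2) / ρ_m.
Σt_1 = 26.1 km; Σt_2 = 11.54 km; Σ(ρt)_1 = 70078.5; Σ(ρt)_2 = 22750.37 (in km·kg/m³).
e = (26.1 − 11.54) − (70078.5 − 22750.37) / 3298 = 0.209 km.

0.209 km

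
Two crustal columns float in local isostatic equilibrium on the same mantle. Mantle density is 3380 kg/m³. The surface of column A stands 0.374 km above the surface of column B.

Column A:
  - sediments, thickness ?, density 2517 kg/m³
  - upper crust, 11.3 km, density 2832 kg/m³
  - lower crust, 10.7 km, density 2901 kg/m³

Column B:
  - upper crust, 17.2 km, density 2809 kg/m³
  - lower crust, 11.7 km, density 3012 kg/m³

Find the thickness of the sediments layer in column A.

Take the compensation level at the base of the deeper column (depth z_c below the surface of column A) and equate Σ ρ_i t_i down to z_c; mantle fills any gap and the z_c terms cancel.
Column A: x×2517 + 11.3×2832 + 10.7×2901 + (z_c − 22 − x)×3380
Column B: 0.374×0 + 17.2×2809 + 11.7×3012 + (z_c − 0.374 − 28.9)×3380
The z_c×3380 term appears on both sides and cancels. Collect the known terms of each column as K = Σ(ρt)_known − 3380 × (depth of known layers): K_A = 63042.3 − 3380×22 = −11317.7; K_B = 83555.2 − 3380×(0.374 + 28.9) = −15390.92.
Balance: K_A − x×(3380 − 2517) = K_B, so x = (K_A − K_B)/(3380 − 2517) = 4073.22/863 = 4.72 km.

4.72 km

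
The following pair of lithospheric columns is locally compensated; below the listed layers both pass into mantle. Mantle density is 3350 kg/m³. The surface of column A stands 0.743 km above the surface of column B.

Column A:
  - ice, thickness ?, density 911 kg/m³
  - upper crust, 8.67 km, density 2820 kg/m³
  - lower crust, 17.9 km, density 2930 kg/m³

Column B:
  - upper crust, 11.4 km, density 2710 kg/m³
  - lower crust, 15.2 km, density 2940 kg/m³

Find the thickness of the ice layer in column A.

Take the compensation level at the base of the deeper column (depth z_c below the surface of column A) and equate Σ ρ_i t_i down to z_c; mantle fills any gap and the z_c terms cancel.
Column A: x×911 + 8.67×2820 + 17.9×2930 + (z_c − 26.57 − x)×3350
Column B: 0.743×0 + 11.4×2710 + 15.2×2940 + (z_c − 0.743 − 26.6)×3350
The z_c×3350 term appears on both sides and cancels. Collect the known terms of each column as K = Σ(ρt)_known − 3350 × (depth of known layers): K_A = 76896.4 − 3350×26.57 = −12113.1; K_B = 75582 − 3350×(0.743 + 26.6) = −16017.05.
Balance: K_A − x×(3350 − 911) = K_B, so x = (K_A − K_B)/(3350 − 911) = 3903.95/2439 = 1.6 km.

1.6 km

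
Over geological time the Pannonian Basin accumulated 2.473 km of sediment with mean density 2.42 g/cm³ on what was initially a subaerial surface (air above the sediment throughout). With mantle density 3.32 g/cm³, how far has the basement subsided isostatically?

1.8 km

Subaerial load: s = t ρ_sed / ρ_m = 2.473 km × 2.42/3.32 = 1.8 km.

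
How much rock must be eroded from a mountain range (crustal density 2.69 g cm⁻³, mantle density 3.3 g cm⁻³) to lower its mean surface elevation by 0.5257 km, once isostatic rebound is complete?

Net drop Δ = e − u = e − e ρ_c/ρ_m = e (ρ_m − ρ_c)/ρ_m.
e = Δ ρ_m/(ρ_m − ρ_c) = 0.5257 km × 3.3/0.61 = 2.84 km.

2.84 km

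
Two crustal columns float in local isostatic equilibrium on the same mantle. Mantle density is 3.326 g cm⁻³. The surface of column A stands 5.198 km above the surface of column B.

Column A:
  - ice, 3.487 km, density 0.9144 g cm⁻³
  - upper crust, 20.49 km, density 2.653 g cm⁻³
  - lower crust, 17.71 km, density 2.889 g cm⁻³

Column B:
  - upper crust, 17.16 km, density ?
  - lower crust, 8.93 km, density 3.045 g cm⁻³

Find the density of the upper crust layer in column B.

2.74 g cm⁻³

Take the compensation level at the base of the deeper column (depth z_c below the surface of column A) and equate Σ ρ_i t_i down to z_c; mantle fills any gap and the z_c terms cancel.
Column A: 3.487×0.9144 + 20.49×2.653 + 17.71×2.889 + (z_c − 41.687)×3.326
Column B: 5.198×0 + 17.16×ρ + 8.93×3.045 + (z_c − 5.198 − 26.09)×3.326
The z_c×3.326 term appears on both sides and cancels. Collect the known terms of each column as K = Σ(ρt)_known − 3.326 × (depth of known layers): K_A = 108.712673 − 3.326×41.687 = −29.9382892; K_B = 27.19185 − 3.326×(5.198 + 26.09) = −76.872038.
Balance: K_A = K_B + 17.16×ρ, so ρ = (K_A − K_B)/17.16 = 46.9337/17.16 = 2.74 g cm⁻³.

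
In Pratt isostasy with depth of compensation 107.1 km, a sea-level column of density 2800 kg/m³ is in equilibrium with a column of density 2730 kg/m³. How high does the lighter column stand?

2.75 km

ρ_ref D = ρ (D + h) → h = D (ρ_ref − ρ)/ρ.
h = 107.1 km × (2800 − 2730)/2730 = 2.75 km.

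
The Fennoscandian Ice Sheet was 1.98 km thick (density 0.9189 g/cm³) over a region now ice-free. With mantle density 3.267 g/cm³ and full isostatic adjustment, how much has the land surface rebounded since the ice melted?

Removing the load lets mantle flow back in; uplift u satisfies ρ_ice t = ρ_m u.
u = t ρ_ice/ρ_m = 1.98 km × 0.9189/3.267 = 0.557 km.

0.557 km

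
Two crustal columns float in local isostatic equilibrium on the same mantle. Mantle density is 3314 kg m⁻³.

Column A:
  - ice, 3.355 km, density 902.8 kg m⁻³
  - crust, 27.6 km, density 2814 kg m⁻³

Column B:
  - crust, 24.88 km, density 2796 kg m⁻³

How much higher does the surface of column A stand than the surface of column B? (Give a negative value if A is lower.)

2.72 km

For any compensation level in the mantle, the mantle terms cancel and isostasy reduces to e = (Σt_A − Σt_B) − (Σ(ρt)_A − Σ(ρt)_B) / ρ_m.
Σt_A = 30.955 km; Σt_B = 24.88 km; Σ(ρt)_A = 80695.294; Σ(ρt)_B = 69564.48 (in km·kg m⁻³).
e = (30.955 − 24.88) − (80695.294 − 69564.48) / 3314 = 2.72 km.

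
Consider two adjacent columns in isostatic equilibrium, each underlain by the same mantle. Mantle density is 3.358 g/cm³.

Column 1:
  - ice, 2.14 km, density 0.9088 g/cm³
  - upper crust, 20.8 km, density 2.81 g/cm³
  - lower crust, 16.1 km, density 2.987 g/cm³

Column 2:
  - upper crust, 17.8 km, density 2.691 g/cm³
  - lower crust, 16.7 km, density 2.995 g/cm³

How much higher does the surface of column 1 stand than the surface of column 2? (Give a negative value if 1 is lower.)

1.39 km

For any compensation level in the mantle, the mantle terms cancel and isostasy reduces to e = (Σt_1 − Σt_2) − (Σ(ρt)_1 − Σ(ρt)_2) / ρ_m.
Σt_1 = 39.04 km; Σt_2 = 34.5 km; Σ(ρt)_1 = 108.483532; Σ(ρt)_2 = 97.9163 (in km·g/cm³).
e = (39.04 − 34.5) − (108.483532 − 97.9163) / 3.358 = 1.39 km.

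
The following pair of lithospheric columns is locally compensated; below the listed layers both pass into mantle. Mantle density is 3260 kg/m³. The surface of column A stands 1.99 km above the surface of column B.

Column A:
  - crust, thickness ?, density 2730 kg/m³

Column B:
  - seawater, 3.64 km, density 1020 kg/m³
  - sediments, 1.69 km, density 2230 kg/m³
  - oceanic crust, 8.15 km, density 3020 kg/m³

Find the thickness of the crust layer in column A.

Take the compensation level at the base of the deeper column (depth z_c below the surface of column A) and equate Σ ρ_i t_i down to z_c; mantle fills any gap and the z_c terms cancel.
Column A: x×2730 + (z_c − 0 − x)×3260
Column B: 1.99×0 + 3.64×1020 + 1.69×2230 + 8.15×3020 + (z_c − 1.99 − 13.48)×3260
The z_c×3260 term appears on both sides and cancels. Collect the known terms of each column as K = Σ(ρt)_known − 3260 × (depth of known layers): K_A = 0 − 3260×0 = 0; K_B = 32094.5 − 3260×(1.99 + 13.48) = −18337.7.
Balance: K_A − x×(3260 − 2730) = K_B, so x = (K_A − K_B)/(3260 − 2730) = 18337.7/530 = 34.6 km.

34.6 km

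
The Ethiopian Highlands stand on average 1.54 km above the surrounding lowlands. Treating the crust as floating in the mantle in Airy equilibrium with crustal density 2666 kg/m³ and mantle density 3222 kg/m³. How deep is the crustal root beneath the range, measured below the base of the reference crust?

By Archimedes' principle applied to the lithosphere: the weight of the topography is balanced by the buoyancy of the root, ρ_c h = (ρ_m − ρ_c) r.
r = h · ρ_c / (ρ_m − ρ_c) = 1.54 km × 2666 / (3222 − 2666) = 7.38 km.

7.38 km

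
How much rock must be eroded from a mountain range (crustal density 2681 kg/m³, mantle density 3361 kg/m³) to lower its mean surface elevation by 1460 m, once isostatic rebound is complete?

Net drop Δ = e − u = e − e ρ_c/ρ_m = e (ρ_m − ρ_c)/ρ_m.
e = Δ ρ_m/(ρ_m − ρ_c) = 1460 m × 3361/680 = 7220 m.

7220 m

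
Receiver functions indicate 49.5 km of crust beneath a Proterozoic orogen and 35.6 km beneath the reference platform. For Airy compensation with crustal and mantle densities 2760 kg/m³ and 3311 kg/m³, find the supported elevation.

2.31 km

Excess crust Δ = 49.5 km − 35.6 km = 13.9 km, split between elevation h and root r with h + r = Δ.
Airy balance ρ_c h = (ρ_m − ρ_c) r gives r = h ρ_c/(ρ_m − ρ_c), so h (1 + ρ_c/(ρ_m − ρ_c)) = Δ, i.e. h = Δ (ρ_m − ρ_c)/ρ_m.
h = 13.9 km × 551/3311 = 2.31 km.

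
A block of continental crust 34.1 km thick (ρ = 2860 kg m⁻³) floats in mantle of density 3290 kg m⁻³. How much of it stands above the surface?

4.46 km

Floating equilibrium: submerged depth d = t ρ_obj/ρ_fluid = 34.1 km × 2860/3290 = 29.64 km.
Freeboard = t − d = 34.1 km − 29.64 km = 4.46 km.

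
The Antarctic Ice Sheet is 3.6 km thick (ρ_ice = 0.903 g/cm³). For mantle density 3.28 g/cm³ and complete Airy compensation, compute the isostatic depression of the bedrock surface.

In Airy isostatic equilibrium: the ice load ρ_ice t is balanced by mantle displaced below, ρ_m s.
s = t ρ_ice / ρ_m = 3.6 km × 0.903/3.28 = 0.991 km.

0.991 km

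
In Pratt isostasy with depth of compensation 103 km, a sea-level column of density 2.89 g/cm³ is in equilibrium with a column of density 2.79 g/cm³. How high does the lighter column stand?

3.69 km

ρ_ref D = ρ (D + h) → h = D (ρ_ref − ρ)/ρ.
h = 103 km × (2.89 − 2.79)/2.79 = 3.69 km.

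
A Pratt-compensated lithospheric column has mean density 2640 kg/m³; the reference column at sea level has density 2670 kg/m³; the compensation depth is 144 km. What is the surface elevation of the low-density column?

1.64 km

ρ_ref D = ρ (D + h) → h = D (ρ_ref − ρ)/ρ.
h = 144 km × (2670 − 2640)/2640 = 1.64 km.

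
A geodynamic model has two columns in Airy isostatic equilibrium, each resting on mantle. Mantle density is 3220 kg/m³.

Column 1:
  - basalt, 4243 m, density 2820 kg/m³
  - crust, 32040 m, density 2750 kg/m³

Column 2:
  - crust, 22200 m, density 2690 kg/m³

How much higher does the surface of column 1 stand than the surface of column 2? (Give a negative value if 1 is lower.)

1550 m

For any compensation level in the mantle, the mantle terms cancel and isostasy reduces to e = (Σt_1 − Σt_2) − (Σ(ρt)_1 − Σ(ρt)_2) / ρ_m.
Σt_1 = 36283 m; Σt_2 = 22200 m; Σ(ρt)_1 = 100075260; Σ(ρt)_2 = 59718000 (in m·kg/m³).
e = (36283 − 22200) − (100075260 − 59718000) / 3220 = 1550 m.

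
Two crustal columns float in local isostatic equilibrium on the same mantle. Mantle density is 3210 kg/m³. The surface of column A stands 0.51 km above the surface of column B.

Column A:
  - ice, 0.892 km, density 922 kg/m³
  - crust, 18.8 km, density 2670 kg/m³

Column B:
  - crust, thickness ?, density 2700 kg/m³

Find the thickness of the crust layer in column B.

Take the compensation level at the base of the deeper column (depth z_c below the surface of column A) and equate Σ ρ_i t_i down to z_c; mantle fills any gap and the z_c terms cancel.
Column A: 0.892×922 + 18.8×2670 + (z_c − 19.692)×3210
Column B: 0.51×0 + x×2700 + (z_c − 0.51 − 0 − x)×3210
The z_c×3210 term appears on both sides and cancels. Collect the known terms of each column as K = Σ(ρt)_known − 3210 × (depth of known layers): K_A = 51018.424 − 3210×19.692 = −12192.896; K_B = 0 − 3210×(0.51 + 0) = −1637.1.
Balance: K_A = K_B − x×(3210 − 2700), so x = (K_B − K_A)/(3210 − 2700) = 10555.8/510 = 20.7 km.

20.7 km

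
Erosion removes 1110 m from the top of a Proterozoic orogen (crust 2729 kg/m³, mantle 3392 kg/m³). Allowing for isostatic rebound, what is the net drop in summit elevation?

Rebound u = e ρ_c/ρ_m = 1110 m × 2729/3392 = 893 m.
Net surface drop = e − u = 1110 m − 893 m = e (ρ_m − ρ_c)/ρ_m = 217 m.

217 m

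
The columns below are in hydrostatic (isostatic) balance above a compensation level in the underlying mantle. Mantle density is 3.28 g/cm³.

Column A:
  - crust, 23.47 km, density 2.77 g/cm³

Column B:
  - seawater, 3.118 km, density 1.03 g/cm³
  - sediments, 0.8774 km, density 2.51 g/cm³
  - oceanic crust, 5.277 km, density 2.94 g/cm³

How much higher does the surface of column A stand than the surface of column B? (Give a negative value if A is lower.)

0.757 km

For any compensation level in the mantle, the mantle terms cancel and isostasy reduces to e = (Σt_A − Σt_B) − (Σ(ρt)_A − Σ(ρt)_B) / ρ_m.
Σt_A = 23.47 km; Σt_B = 9.2724 km; Σ(ρt)_A = 65.0119; Σ(ρt)_B = 20.928194 (in km·g/cm³).
e = (23.47 − 9.2724) − (65.0119 − 20.928194) / 3.28 = 0.757 km.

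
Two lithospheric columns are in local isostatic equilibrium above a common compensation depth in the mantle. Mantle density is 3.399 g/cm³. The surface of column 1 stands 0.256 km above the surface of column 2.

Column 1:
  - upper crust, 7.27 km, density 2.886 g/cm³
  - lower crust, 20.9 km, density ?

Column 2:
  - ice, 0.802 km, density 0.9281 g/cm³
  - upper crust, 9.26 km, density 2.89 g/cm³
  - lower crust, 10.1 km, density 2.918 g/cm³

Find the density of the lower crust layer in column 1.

Take the compensation level at the base of the deeper column (depth z_c below the surface of column 1) and equate Σ ρ_i t_i down to z_c; mantle fills any gap and the z_c terms cancel.
Column 1: 7.27×2.886 + 20.9×ρ + (z_c − 28.17)×3.399
Column 2: 0.256×0 + 0.802×0.9281 + 9.26×2.89 + 10.1×2.918 + (z_c − 0.256 − 20.162)×3.399
The z_c×3.399 term appears on both sides and cancels. Collect the known terms of each column as K = Σ(ρt)_known − 3.399 × (depth of known layers): K_1 = 20.98122 − 3.399×28.17 = −74.76861; K_2 = 56.9775362 − 3.399×(0.256 + 20.162) = −12.4232458.
Balance: K_1 + 20.9×ρ = K_2, so ρ = (K_2 − K_1)/20.9 = 62.3454/20.9 = 2.98 g/cm³.

2.98 g/cm³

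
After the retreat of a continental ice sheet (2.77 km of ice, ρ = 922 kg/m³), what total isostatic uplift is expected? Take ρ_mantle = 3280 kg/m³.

Removing the load lets mantle flow back in; uplift u satisfies ρ_ice t = ρ_m u.
u = t ρ_ice/ρ_m = 2.77 km × 922/3280 = 0.779 km.

0.779 km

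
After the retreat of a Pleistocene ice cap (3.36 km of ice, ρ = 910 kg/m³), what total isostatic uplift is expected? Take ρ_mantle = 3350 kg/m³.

Removing the load lets mantle flow back in; uplift u satisfies ρ_ice t = ρ_m u.
u = t ρ_ice/ρ_m = 3.36 km × 910/3350 = 0.913 km.

0.913 km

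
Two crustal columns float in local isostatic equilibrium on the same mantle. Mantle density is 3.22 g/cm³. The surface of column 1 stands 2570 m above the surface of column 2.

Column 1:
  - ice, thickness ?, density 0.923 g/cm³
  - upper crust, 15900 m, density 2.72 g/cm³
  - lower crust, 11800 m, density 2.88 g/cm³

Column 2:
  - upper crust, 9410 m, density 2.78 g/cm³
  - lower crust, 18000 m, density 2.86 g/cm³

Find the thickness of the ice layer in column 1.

3020 m

Take the compensation level at the base of the deeper column (depth z_c below the surface of column 1) and equate Σ ρ_i t_i down to z_c; mantle fills any gap and the z_c terms cancel.
Column 1: x×0.923 + 15900×2.72 + 11800×2.88 + (z_c − 27700 − x)×3.22
Column 2: 2570×0 + 9410×2.78 + 18000×2.86 + (z_c − 2570 − 27410)×3.22
The z_c×3.22 term appears on both sides and cancels. Collect the known terms of each column as K = Σ(ρt)_known − 3.22 × (depth of known layers): K_1 = 77232 − 3.22×27700 = −11962; K_2 = 77639.8 − 3.22×(2570 + 27410) = −18895.8.
Balance: K_1 − x×(3.22 − 0.923) = K_2, so x = (K_1 − K_2)/(3.22 − 0.923) = 6933.8/2.297 = 3020 m.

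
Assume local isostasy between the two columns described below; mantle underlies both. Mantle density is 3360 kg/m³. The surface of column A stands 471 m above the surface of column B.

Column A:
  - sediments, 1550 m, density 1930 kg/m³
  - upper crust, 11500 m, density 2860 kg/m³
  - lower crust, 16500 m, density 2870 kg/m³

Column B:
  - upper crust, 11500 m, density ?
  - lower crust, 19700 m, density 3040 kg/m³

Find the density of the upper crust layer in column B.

Take the compensation level at the base of the deeper column (depth z_c below the surface of column A) and equate Σ ρ_i t_i down to z_c; mantle fills any gap and the z_c terms cancel.
Column A: 1550×1930 + 11500×2860 + 16500×2870 + (z_c − 29550)×3360
Column B: 471×0 + 11500×ρ + 19700×3040 + (z_c − 471 − 31200)×3360
The z_c×3360 term appears on both sides and cancels. Collect the known terms of each column as K = Σ(ρt)_known − 3360 × (depth of known layers): K_A = 83236500 − 3360×29550 = −16051500; K_B = 59888000 − 3360×(471 + 31200) = −46526560.
Balance: K_A = K_B + 11500×ρ, so ρ = (K_A − K_B)/11500 = 30475100/11500 = 2650 kg/m³.

2650 kg/m³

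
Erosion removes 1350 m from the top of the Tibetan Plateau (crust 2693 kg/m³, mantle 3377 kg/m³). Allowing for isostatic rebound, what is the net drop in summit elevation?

Rebound u = e ρ_c/ρ_m = 1350 m × 2693/3377 = 1077 m.
Net surface drop = e − u = 1350 m − 1077 m = e (ρ_m − ρ_c)/ρ_m = 273 m.

273 m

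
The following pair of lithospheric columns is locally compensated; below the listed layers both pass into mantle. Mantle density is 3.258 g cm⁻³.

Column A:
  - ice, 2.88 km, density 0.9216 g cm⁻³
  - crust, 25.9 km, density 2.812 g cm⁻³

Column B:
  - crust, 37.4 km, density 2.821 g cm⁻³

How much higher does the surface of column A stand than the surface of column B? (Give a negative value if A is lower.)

For any compensation level in the mantle, the mantle terms cancel and isostasy reduces to e = (Σt_A − Σt_B) − (Σ(ρt)_A − Σ(ρt)_B) / ρ_m.
Σt_A = 28.78 km; Σt_B = 37.4 km; Σ(ρt)_A = 75.485008; Σ(ρt)_B = 105.5054 (in km·g cm⁻³).
e = (28.78 − 37.4) − (75.485008 − 105.5054) / 3.258 = 0.594 km.

0.594 km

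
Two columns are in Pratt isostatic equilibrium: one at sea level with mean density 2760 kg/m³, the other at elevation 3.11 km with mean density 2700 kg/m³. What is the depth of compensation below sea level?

140 km

ρ_ref D = ρ (D + h) → D (ρ_ref − ρ) = ρ h.
D = ρ h/(ρ_ref − ρ) = 2700 × 3.11 km/(2760 − 2700) = 140 km.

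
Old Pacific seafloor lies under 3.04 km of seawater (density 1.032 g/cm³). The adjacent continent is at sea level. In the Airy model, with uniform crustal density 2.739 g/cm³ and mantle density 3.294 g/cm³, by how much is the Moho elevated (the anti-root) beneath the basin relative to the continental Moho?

9.35 km

Equating mass per unit area of the two columns: replacing crust with seawater at the top is compensated by replacing crust with mantle at the base: d (ρ_c − ρ_w) = a (ρ_m − ρ_c).
a = d (ρ_c − ρ_w)/(ρ_m − ρ_c) = 3.04 km × 1.707/0.555 = 9.35 km.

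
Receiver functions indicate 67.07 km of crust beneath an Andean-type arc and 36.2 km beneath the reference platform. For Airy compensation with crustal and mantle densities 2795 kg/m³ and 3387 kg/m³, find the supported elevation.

Excess crust Δ = 67.07 km − 36.2 km = 30.87 km, split between elevation h and root r with h + r = Δ.
Airy balance ρ_c h = (ρ_m − ρ_c) r gives r = h ρ_c/(ρ_m − ρ_c), so h (1 + ρ_c/(ρ_m − ρ_c)) = Δ, i.e. h = Δ (ρ_m − ρ_c)/ρ_m.
h = 30.87 km × 592/3387 = 5.4 km.

5.4 km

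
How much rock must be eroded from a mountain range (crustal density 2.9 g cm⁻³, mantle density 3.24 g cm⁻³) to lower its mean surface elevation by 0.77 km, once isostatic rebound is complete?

Net drop Δ = e − u = e − e ρ_c/ρ_m = e (ρ_m − ρ_c)/ρ_m.
e = Δ ρ_m/(ρ_m − ρ_c) = 0.77 km × 3.24/0.34 = 7.34 km.

7.34 km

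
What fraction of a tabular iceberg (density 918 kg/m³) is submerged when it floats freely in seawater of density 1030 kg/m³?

Submerged fraction = ρ_obj/ρ_fluid = 918/1030 = 89.1%.

89.1%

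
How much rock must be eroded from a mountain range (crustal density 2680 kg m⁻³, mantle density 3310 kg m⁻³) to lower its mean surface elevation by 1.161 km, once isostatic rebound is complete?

6.1 km

Net drop Δ = e − u = e − e ρ_c/ρ_m = e (ρ_m − ρ_c)/ρ_m.
e = Δ ρ_m/(ρ_m − ρ_c) = 1.161 km × 3310/630 = 6.1 km.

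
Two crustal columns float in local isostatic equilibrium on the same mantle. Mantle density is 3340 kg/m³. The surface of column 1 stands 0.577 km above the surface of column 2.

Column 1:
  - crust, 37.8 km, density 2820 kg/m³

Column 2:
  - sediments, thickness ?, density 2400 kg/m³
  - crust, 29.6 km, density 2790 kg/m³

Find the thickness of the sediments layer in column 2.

Take the compensation level at the base of the deeper column (depth z_c below the surface of column 1) and equate Σ ρ_i t_i down to z_c; mantle fills any gap and the z_c terms cancel.
Column 1: 37.8×2820 + (z_c − 37.8)×3340
Column 2: 0.577×0 + x×2400 + 29.6×2790 + (z_c − 0.577 − 29.6 − x)×3340
The z_c×3340 term appears on both sides and cancels. Collect the known terms of each column as K = Σ(ρt)_known − 3340 × (depth of known layers): K_1 = 106596 − 3340×37.8 = −19656; K_2 = 82584 − 3340×(0.577 + 29.6) = −18207.18.
Balance: K_1 = K_2 − x×(3340 − 2400), so x = (K_2 − K_1)/(3340 − 2400) = 1448.82/940 = 1.54 km.

1.54 km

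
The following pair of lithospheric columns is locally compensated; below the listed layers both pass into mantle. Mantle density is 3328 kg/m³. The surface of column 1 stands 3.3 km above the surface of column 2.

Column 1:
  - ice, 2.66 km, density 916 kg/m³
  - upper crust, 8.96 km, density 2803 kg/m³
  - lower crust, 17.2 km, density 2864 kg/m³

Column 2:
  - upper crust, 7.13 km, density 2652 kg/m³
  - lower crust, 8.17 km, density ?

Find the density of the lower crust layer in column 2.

Take the compensation level at the base of the deeper column (depth z_c below the surface of column 1) and equate Σ ρ_i t_i down to z_c; mantle fills any gap and the z_c terms cancel.
Column 1: 2.66×916 + 8.96×2803 + 17.2×2864 + (z_c − 28.82)×3328
Column 2: 3.3×0 + 7.13×2652 + 8.17×ρ + (z_c − 3.3 − 15.3)×3328
The z_c×3328 term appears on both sides and cancels. Collect the known terms of each column as K = Σ(ρt)_known − 3328 × (depth of known layers): K_1 = 76812.24 − 3328×28.82 = −19100.72; K_2 = 18908.76 − 3328×(3.3 + 15.3) = −42992.04.
Balance: K_1 = K_2 + 8.17×ρ, so ρ = (K_1 − K_2)/8.17 = 23891.3/8.17 = 2920 kg/m³.

2920 kg/m³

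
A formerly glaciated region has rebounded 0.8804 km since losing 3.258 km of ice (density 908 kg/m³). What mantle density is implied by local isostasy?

3360 kg/m³

ρ_m = ρ_ice t / u = 908 × 3.258 km/0.8804 km = 3360 kg/m³.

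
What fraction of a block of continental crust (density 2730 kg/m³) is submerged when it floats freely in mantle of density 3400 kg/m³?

80.3%

Submerged fraction = ρ_obj/ρ_fluid = 2730/3400 = 80.3%.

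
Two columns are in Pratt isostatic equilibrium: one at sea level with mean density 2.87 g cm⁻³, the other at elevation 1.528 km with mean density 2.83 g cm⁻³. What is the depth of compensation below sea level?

108 km

ρ_ref D = ρ (D + h) → D (ρ_ref − ρ) = ρ h.
D = ρ h/(ρ_ref − ρ) = 2.83 × 1.528 km/(2.87 − 2.83) = 108 km.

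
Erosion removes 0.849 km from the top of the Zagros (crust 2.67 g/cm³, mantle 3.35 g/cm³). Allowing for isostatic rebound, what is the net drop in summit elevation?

0.172 km

Rebound u = e ρ_c/ρ_m = 0.849 km × 2.67/3.35 = 0.6767 km.
Net surface drop = e − u = 0.849 km − 0.6767 km = e (ρ_m − ρ_c)/ρ_m = 0.172 km.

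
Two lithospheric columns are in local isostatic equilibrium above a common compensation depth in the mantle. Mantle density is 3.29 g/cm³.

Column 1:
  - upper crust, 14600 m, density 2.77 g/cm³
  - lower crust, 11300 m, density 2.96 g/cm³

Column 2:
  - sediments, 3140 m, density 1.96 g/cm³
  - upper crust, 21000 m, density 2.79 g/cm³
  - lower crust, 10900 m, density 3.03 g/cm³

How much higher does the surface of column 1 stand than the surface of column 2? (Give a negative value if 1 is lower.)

For any compensation level in the mantle, the mantle terms cancel and isostasy reduces to e = (Σt_1 − Σt_2) − (Σ(ρt)_1 − Σ(ρt)_2) / ρ_m.
Σt_1 = 25900 m; Σt_2 = 35040 m; Σ(ρt)_1 = 73890; Σ(ρt)_2 = 97771.4 (in m·g/cm³).
e = (25900 − 35040) − (73890 − 97771.4) / 3.29 = −1880 m.

−1880 m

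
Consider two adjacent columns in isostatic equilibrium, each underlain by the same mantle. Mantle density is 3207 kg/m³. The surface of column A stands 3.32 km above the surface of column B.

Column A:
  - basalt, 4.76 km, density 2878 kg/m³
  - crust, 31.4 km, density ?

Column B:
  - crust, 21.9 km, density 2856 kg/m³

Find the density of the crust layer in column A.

2670 kg/m³

Take the compensation level at the base of the deeper column (depth z_c below the surface of column A) and equate Σ ρ_i t_i down to z_c; mantle fills any gap and the z_c terms cancel.
Column A: 4.76×2878 + 31.4×ρ + (z_c − 36.16)×3207
Column B: 3.32×0 + 21.9×2856 + (z_c − 3.32 − 21.9)×3207
The z_c×3207 term appears on both sides and cancels. Collect the known terms of each column as K = Σ(ρt)_known − 3207 × (depth of known layers): K_A = 13699.28 − 3207×36.16 = −102265.84; K_B = 62546.4 − 3207×(3.32 + 21.9) = −18334.14.
Balance: K_A + 31.4×ρ = K_B, so ρ = (K_B − K_A)/31.4 = 83931.7/31.4 = 2670 kg/m³.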